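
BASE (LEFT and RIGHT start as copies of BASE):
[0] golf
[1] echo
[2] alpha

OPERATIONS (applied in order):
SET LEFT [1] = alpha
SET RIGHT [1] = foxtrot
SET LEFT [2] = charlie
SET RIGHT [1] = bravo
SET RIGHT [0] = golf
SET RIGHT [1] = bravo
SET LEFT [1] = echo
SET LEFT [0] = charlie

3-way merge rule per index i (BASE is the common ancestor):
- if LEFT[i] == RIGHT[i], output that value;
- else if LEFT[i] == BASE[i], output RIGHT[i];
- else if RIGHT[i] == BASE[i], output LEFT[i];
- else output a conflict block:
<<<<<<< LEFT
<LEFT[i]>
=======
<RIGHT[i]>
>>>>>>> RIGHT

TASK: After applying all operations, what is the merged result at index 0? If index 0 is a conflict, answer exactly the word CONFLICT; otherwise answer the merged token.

Answer: charlie

Derivation:
Final LEFT:  [charlie, echo, charlie]
Final RIGHT: [golf, bravo, alpha]
i=0: L=charlie, R=golf=BASE -> take LEFT -> charlie
i=1: L=echo=BASE, R=bravo -> take RIGHT -> bravo
i=2: L=charlie, R=alpha=BASE -> take LEFT -> charlie
Index 0 -> charlie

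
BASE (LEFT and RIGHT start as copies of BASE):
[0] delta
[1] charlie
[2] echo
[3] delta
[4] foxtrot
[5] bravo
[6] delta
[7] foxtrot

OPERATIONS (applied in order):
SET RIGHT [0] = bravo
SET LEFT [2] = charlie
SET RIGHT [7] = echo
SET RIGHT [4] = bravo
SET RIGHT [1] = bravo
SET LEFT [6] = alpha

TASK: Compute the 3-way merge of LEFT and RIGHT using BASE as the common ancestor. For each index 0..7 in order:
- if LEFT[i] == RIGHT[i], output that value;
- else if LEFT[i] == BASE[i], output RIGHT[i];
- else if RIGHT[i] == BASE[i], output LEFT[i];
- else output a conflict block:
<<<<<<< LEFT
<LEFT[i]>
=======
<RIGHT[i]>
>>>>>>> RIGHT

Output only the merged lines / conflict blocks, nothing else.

Final LEFT:  [delta, charlie, charlie, delta, foxtrot, bravo, alpha, foxtrot]
Final RIGHT: [bravo, bravo, echo, delta, bravo, bravo, delta, echo]
i=0: L=delta=BASE, R=bravo -> take RIGHT -> bravo
i=1: L=charlie=BASE, R=bravo -> take RIGHT -> bravo
i=2: L=charlie, R=echo=BASE -> take LEFT -> charlie
i=3: L=delta R=delta -> agree -> delta
i=4: L=foxtrot=BASE, R=bravo -> take RIGHT -> bravo
i=5: L=bravo R=bravo -> agree -> bravo
i=6: L=alpha, R=delta=BASE -> take LEFT -> alpha
i=7: L=foxtrot=BASE, R=echo -> take RIGHT -> echo

Answer: bravo
bravo
charlie
delta
bravo
bravo
alpha
echo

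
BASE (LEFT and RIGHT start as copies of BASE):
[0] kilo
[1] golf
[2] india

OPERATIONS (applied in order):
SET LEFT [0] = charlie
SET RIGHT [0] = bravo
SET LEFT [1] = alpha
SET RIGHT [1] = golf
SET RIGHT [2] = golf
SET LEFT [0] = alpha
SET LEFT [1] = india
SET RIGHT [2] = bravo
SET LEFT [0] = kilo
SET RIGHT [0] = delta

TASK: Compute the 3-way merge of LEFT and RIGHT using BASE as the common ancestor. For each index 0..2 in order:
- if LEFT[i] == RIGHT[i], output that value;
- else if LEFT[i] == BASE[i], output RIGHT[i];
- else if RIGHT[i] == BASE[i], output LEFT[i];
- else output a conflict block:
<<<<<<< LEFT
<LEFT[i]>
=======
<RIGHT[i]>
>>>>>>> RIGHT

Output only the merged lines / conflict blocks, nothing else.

Final LEFT:  [kilo, india, india]
Final RIGHT: [delta, golf, bravo]
i=0: L=kilo=BASE, R=delta -> take RIGHT -> delta
i=1: L=india, R=golf=BASE -> take LEFT -> india
i=2: L=india=BASE, R=bravo -> take RIGHT -> bravo

Answer: delta
india
bravo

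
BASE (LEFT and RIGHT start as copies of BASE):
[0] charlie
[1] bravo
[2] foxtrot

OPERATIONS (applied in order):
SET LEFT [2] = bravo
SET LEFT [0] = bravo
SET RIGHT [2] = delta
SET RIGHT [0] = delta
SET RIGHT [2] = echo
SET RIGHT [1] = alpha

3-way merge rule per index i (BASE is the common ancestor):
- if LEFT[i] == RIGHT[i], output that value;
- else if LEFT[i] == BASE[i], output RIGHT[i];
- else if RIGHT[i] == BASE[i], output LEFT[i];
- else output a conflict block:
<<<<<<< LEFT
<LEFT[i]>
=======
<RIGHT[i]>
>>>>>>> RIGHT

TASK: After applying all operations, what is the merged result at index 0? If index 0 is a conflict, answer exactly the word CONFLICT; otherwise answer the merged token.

Final LEFT:  [bravo, bravo, bravo]
Final RIGHT: [delta, alpha, echo]
i=0: BASE=charlie L=bravo R=delta all differ -> CONFLICT
i=1: L=bravo=BASE, R=alpha -> take RIGHT -> alpha
i=2: BASE=foxtrot L=bravo R=echo all differ -> CONFLICT
Index 0 -> CONFLICT

Answer: CONFLICT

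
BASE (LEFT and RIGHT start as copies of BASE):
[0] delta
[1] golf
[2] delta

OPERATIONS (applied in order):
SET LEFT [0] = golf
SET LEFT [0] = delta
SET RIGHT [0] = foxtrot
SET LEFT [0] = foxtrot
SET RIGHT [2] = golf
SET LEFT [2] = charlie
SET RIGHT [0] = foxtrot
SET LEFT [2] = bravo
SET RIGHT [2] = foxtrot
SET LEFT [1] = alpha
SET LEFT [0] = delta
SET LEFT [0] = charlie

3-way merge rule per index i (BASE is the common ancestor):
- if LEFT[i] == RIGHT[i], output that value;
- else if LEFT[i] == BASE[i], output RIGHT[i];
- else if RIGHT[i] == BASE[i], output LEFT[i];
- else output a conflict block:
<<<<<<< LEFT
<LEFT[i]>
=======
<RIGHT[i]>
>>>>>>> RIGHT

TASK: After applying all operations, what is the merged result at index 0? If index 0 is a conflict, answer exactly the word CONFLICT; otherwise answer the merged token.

Final LEFT:  [charlie, alpha, bravo]
Final RIGHT: [foxtrot, golf, foxtrot]
i=0: BASE=delta L=charlie R=foxtrot all differ -> CONFLICT
i=1: L=alpha, R=golf=BASE -> take LEFT -> alpha
i=2: BASE=delta L=bravo R=foxtrot all differ -> CONFLICT
Index 0 -> CONFLICT

Answer: CONFLICT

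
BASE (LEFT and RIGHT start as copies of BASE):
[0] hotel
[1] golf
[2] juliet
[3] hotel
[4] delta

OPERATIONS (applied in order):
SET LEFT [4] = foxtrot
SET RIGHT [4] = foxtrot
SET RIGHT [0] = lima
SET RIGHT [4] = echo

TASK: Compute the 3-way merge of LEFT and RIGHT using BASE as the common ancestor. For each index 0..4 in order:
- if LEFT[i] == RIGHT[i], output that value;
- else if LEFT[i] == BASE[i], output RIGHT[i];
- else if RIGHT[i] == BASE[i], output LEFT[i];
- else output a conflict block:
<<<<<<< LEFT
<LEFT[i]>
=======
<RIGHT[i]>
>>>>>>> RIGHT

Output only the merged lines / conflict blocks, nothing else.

Final LEFT:  [hotel, golf, juliet, hotel, foxtrot]
Final RIGHT: [lima, golf, juliet, hotel, echo]
i=0: L=hotel=BASE, R=lima -> take RIGHT -> lima
i=1: L=golf R=golf -> agree -> golf
i=2: L=juliet R=juliet -> agree -> juliet
i=3: L=hotel R=hotel -> agree -> hotel
i=4: BASE=delta L=foxtrot R=echo all differ -> CONFLICT

Answer: lima
golf
juliet
hotel
<<<<<<< LEFT
foxtrot
=======
echo
>>>>>>> RIGHT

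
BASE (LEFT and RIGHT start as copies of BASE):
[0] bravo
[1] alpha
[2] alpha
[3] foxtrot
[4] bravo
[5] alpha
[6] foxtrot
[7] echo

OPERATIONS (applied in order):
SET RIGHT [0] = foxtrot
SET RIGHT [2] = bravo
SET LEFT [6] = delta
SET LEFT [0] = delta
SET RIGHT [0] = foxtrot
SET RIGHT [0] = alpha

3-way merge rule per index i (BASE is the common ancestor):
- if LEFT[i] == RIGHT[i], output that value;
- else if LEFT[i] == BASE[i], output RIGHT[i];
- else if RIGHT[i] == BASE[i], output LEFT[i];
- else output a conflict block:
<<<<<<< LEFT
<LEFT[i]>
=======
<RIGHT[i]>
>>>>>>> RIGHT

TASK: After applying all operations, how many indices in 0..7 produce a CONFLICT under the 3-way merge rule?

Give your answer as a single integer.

Final LEFT:  [delta, alpha, alpha, foxtrot, bravo, alpha, delta, echo]
Final RIGHT: [alpha, alpha, bravo, foxtrot, bravo, alpha, foxtrot, echo]
i=0: BASE=bravo L=delta R=alpha all differ -> CONFLICT
i=1: L=alpha R=alpha -> agree -> alpha
i=2: L=alpha=BASE, R=bravo -> take RIGHT -> bravo
i=3: L=foxtrot R=foxtrot -> agree -> foxtrot
i=4: L=bravo R=bravo -> agree -> bravo
i=5: L=alpha R=alpha -> agree -> alpha
i=6: L=delta, R=foxtrot=BASE -> take LEFT -> delta
i=7: L=echo R=echo -> agree -> echo
Conflict count: 1

Answer: 1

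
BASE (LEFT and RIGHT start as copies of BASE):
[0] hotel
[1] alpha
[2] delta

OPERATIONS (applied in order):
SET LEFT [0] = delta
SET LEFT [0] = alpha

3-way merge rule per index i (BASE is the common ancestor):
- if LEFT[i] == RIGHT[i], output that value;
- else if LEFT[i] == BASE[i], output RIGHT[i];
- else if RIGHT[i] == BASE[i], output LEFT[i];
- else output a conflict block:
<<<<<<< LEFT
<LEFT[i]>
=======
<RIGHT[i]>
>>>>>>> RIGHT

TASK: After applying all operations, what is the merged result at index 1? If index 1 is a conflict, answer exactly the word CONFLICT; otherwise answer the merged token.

Answer: alpha

Derivation:
Final LEFT:  [alpha, alpha, delta]
Final RIGHT: [hotel, alpha, delta]
i=0: L=alpha, R=hotel=BASE -> take LEFT -> alpha
i=1: L=alpha R=alpha -> agree -> alpha
i=2: L=delta R=delta -> agree -> delta
Index 1 -> alpha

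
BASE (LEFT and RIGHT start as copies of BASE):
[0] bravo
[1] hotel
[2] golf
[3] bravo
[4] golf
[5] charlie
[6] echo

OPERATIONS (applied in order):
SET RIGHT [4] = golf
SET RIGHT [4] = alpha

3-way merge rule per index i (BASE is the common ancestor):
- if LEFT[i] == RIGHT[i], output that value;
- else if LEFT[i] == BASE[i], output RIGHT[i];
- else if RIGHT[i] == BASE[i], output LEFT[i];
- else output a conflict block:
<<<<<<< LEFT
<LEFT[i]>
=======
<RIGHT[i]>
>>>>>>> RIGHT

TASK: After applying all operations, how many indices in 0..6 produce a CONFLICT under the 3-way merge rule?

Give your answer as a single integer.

Answer: 0

Derivation:
Final LEFT:  [bravo, hotel, golf, bravo, golf, charlie, echo]
Final RIGHT: [bravo, hotel, golf, bravo, alpha, charlie, echo]
i=0: L=bravo R=bravo -> agree -> bravo
i=1: L=hotel R=hotel -> agree -> hotel
i=2: L=golf R=golf -> agree -> golf
i=3: L=bravo R=bravo -> agree -> bravo
i=4: L=golf=BASE, R=alpha -> take RIGHT -> alpha
i=5: L=charlie R=charlie -> agree -> charlie
i=6: L=echo R=echo -> agree -> echo
Conflict count: 0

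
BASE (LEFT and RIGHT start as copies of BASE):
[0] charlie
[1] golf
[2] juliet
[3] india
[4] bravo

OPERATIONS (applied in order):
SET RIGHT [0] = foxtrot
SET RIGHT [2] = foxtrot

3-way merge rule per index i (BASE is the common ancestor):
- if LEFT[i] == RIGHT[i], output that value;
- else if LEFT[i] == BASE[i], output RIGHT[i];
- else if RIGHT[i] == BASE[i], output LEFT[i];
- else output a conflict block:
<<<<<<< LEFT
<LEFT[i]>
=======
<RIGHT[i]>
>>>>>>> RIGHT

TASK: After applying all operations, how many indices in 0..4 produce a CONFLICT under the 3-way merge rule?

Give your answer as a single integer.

Answer: 0

Derivation:
Final LEFT:  [charlie, golf, juliet, india, bravo]
Final RIGHT: [foxtrot, golf, foxtrot, india, bravo]
i=0: L=charlie=BASE, R=foxtrot -> take RIGHT -> foxtrot
i=1: L=golf R=golf -> agree -> golf
i=2: L=juliet=BASE, R=foxtrot -> take RIGHT -> foxtrot
i=3: L=india R=india -> agree -> india
i=4: L=bravo R=bravo -> agree -> bravo
Conflict count: 0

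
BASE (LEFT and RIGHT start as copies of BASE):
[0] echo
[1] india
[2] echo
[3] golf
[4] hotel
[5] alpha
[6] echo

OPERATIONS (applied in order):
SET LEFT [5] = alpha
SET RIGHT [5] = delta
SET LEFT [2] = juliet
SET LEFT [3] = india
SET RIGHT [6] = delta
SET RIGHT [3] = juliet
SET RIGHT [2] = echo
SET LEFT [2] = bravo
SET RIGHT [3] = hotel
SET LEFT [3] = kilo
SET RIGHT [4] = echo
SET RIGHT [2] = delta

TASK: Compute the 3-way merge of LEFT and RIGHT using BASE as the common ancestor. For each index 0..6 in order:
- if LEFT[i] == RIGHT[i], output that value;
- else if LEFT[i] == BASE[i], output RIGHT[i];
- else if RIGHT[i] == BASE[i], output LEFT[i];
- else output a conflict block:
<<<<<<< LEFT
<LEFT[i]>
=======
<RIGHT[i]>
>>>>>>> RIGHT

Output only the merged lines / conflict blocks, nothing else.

Final LEFT:  [echo, india, bravo, kilo, hotel, alpha, echo]
Final RIGHT: [echo, india, delta, hotel, echo, delta, delta]
i=0: L=echo R=echo -> agree -> echo
i=1: L=india R=india -> agree -> india
i=2: BASE=echo L=bravo R=delta all differ -> CONFLICT
i=3: BASE=golf L=kilo R=hotel all differ -> CONFLICT
i=4: L=hotel=BASE, R=echo -> take RIGHT -> echo
i=5: L=alpha=BASE, R=delta -> take RIGHT -> delta
i=6: L=echo=BASE, R=delta -> take RIGHT -> delta

Answer: echo
india
<<<<<<< LEFT
bravo
=======
delta
>>>>>>> RIGHT
<<<<<<< LEFT
kilo
=======
hotel
>>>>>>> RIGHT
echo
delta
delta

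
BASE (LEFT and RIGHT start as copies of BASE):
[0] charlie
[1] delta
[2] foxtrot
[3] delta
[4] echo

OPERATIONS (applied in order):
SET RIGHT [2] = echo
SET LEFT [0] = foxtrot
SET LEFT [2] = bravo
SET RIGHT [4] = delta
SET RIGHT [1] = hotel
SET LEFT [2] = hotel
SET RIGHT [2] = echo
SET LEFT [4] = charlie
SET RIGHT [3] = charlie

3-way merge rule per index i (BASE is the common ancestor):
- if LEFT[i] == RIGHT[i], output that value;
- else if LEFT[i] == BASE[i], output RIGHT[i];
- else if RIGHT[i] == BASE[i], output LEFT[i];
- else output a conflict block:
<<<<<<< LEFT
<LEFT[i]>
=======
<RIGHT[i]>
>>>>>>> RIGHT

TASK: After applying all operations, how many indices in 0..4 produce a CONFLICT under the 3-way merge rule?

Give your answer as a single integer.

Final LEFT:  [foxtrot, delta, hotel, delta, charlie]
Final RIGHT: [charlie, hotel, echo, charlie, delta]
i=0: L=foxtrot, R=charlie=BASE -> take LEFT -> foxtrot
i=1: L=delta=BASE, R=hotel -> take RIGHT -> hotel
i=2: BASE=foxtrot L=hotel R=echo all differ -> CONFLICT
i=3: L=delta=BASE, R=charlie -> take RIGHT -> charlie
i=4: BASE=echo L=charlie R=delta all differ -> CONFLICT
Conflict count: 2

Answer: 2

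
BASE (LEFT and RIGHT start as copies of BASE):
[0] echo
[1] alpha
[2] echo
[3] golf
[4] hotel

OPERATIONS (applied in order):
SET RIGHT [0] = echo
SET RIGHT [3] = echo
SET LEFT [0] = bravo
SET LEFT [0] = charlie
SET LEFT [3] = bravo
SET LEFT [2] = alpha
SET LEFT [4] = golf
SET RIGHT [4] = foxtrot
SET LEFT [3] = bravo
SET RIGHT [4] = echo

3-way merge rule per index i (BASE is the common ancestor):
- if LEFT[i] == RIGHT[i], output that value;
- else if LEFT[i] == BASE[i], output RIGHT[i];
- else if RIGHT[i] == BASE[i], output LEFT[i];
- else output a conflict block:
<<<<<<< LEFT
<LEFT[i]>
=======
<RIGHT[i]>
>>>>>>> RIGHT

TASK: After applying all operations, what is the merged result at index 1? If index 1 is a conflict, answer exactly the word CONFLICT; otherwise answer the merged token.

Final LEFT:  [charlie, alpha, alpha, bravo, golf]
Final RIGHT: [echo, alpha, echo, echo, echo]
i=0: L=charlie, R=echo=BASE -> take LEFT -> charlie
i=1: L=alpha R=alpha -> agree -> alpha
i=2: L=alpha, R=echo=BASE -> take LEFT -> alpha
i=3: BASE=golf L=bravo R=echo all differ -> CONFLICT
i=4: BASE=hotel L=golf R=echo all differ -> CONFLICT
Index 1 -> alpha

Answer: alpha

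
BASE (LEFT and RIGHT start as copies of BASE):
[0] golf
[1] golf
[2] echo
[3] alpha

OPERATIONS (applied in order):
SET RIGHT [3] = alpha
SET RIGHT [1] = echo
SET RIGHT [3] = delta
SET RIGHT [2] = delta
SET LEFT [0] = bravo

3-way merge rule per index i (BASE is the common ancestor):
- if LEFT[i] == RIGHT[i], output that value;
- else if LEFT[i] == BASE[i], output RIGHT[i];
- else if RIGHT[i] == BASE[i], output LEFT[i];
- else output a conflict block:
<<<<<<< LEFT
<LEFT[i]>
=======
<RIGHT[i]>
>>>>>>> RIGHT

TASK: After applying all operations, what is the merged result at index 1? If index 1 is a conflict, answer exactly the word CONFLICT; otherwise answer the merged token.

Answer: echo

Derivation:
Final LEFT:  [bravo, golf, echo, alpha]
Final RIGHT: [golf, echo, delta, delta]
i=0: L=bravo, R=golf=BASE -> take LEFT -> bravo
i=1: L=golf=BASE, R=echo -> take RIGHT -> echo
i=2: L=echo=BASE, R=delta -> take RIGHT -> delta
i=3: L=alpha=BASE, R=delta -> take RIGHT -> delta
Index 1 -> echo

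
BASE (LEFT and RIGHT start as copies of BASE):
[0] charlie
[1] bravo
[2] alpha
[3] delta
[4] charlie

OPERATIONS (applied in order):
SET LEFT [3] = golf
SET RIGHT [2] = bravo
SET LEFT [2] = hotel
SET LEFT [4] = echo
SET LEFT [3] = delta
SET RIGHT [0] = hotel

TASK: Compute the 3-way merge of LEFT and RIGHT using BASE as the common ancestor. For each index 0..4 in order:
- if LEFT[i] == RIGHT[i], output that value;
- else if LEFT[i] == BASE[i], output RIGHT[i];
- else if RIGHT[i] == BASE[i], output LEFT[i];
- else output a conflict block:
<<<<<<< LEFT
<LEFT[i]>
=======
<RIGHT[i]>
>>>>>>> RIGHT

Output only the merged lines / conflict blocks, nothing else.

Final LEFT:  [charlie, bravo, hotel, delta, echo]
Final RIGHT: [hotel, bravo, bravo, delta, charlie]
i=0: L=charlie=BASE, R=hotel -> take RIGHT -> hotel
i=1: L=bravo R=bravo -> agree -> bravo
i=2: BASE=alpha L=hotel R=bravo all differ -> CONFLICT
i=3: L=delta R=delta -> agree -> delta
i=4: L=echo, R=charlie=BASE -> take LEFT -> echo

Answer: hotel
bravo
<<<<<<< LEFT
hotel
=======
bravo
>>>>>>> RIGHT
delta
echo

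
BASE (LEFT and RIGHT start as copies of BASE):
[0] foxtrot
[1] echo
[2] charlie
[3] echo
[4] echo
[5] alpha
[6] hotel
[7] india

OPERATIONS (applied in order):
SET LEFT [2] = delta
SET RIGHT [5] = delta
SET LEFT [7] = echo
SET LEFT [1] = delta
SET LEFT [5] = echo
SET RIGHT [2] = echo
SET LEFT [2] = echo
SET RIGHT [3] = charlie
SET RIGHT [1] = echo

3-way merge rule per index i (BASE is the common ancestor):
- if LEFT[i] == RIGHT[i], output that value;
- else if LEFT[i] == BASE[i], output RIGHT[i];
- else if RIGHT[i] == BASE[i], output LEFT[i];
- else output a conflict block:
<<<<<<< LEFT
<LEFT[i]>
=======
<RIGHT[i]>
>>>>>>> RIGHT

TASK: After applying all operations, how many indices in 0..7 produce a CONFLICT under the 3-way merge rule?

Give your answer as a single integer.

Answer: 1

Derivation:
Final LEFT:  [foxtrot, delta, echo, echo, echo, echo, hotel, echo]
Final RIGHT: [foxtrot, echo, echo, charlie, echo, delta, hotel, india]
i=0: L=foxtrot R=foxtrot -> agree -> foxtrot
i=1: L=delta, R=echo=BASE -> take LEFT -> delta
i=2: L=echo R=echo -> agree -> echo
i=3: L=echo=BASE, R=charlie -> take RIGHT -> charlie
i=4: L=echo R=echo -> agree -> echo
i=5: BASE=alpha L=echo R=delta all differ -> CONFLICT
i=6: L=hotel R=hotel -> agree -> hotel
i=7: L=echo, R=india=BASE -> take LEFT -> echo
Conflict count: 1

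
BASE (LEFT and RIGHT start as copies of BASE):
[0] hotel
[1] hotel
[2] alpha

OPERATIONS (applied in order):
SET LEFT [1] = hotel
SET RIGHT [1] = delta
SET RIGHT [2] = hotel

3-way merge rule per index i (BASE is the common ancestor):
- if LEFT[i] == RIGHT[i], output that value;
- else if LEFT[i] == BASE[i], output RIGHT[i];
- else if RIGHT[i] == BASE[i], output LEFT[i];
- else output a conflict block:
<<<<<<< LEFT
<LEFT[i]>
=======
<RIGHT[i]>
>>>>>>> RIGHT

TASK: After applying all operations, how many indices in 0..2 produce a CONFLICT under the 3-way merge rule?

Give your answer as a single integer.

Final LEFT:  [hotel, hotel, alpha]
Final RIGHT: [hotel, delta, hotel]
i=0: L=hotel R=hotel -> agree -> hotel
i=1: L=hotel=BASE, R=delta -> take RIGHT -> delta
i=2: L=alpha=BASE, R=hotel -> take RIGHT -> hotel
Conflict count: 0

Answer: 0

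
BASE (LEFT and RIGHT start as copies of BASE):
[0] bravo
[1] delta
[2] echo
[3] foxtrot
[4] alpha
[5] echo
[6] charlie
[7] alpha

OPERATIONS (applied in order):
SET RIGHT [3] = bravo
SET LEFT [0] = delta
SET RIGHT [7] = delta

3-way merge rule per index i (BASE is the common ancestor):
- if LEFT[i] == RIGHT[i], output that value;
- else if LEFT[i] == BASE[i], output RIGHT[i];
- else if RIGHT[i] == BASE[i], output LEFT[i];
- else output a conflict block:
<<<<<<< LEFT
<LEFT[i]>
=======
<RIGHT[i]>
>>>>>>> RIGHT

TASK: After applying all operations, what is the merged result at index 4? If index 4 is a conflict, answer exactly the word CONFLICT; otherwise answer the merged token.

Final LEFT:  [delta, delta, echo, foxtrot, alpha, echo, charlie, alpha]
Final RIGHT: [bravo, delta, echo, bravo, alpha, echo, charlie, delta]
i=0: L=delta, R=bravo=BASE -> take LEFT -> delta
i=1: L=delta R=delta -> agree -> delta
i=2: L=echo R=echo -> agree -> echo
i=3: L=foxtrot=BASE, R=bravo -> take RIGHT -> bravo
i=4: L=alpha R=alpha -> agree -> alpha
i=5: L=echo R=echo -> agree -> echo
i=6: L=charlie R=charlie -> agree -> charlie
i=7: L=alpha=BASE, R=delta -> take RIGHT -> delta
Index 4 -> alpha

Answer: alpha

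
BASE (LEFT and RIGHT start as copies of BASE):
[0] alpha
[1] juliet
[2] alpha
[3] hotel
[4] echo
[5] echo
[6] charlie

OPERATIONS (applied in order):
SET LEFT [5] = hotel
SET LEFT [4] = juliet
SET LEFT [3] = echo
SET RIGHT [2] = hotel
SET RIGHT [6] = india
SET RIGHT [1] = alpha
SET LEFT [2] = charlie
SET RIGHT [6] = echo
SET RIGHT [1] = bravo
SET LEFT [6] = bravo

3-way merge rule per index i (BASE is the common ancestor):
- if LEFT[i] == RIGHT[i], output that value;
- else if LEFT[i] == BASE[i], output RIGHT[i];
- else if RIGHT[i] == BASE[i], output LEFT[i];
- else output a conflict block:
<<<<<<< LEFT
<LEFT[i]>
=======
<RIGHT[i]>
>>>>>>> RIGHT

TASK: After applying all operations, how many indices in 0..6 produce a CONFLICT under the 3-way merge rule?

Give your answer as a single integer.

Answer: 2

Derivation:
Final LEFT:  [alpha, juliet, charlie, echo, juliet, hotel, bravo]
Final RIGHT: [alpha, bravo, hotel, hotel, echo, echo, echo]
i=0: L=alpha R=alpha -> agree -> alpha
i=1: L=juliet=BASE, R=bravo -> take RIGHT -> bravo
i=2: BASE=alpha L=charlie R=hotel all differ -> CONFLICT
i=3: L=echo, R=hotel=BASE -> take LEFT -> echo
i=4: L=juliet, R=echo=BASE -> take LEFT -> juliet
i=5: L=hotel, R=echo=BASE -> take LEFT -> hotel
i=6: BASE=charlie L=bravo R=echo all differ -> CONFLICT
Conflict count: 2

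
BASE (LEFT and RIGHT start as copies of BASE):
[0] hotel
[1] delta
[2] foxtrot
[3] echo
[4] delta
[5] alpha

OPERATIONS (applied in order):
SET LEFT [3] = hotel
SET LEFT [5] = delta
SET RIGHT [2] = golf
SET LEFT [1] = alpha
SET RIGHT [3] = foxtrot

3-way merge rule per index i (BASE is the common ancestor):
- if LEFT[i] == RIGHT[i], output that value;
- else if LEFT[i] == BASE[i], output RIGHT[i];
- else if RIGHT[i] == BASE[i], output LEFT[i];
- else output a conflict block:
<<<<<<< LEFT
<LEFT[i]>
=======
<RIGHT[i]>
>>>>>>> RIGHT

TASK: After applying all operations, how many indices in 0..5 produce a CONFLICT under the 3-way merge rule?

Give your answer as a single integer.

Final LEFT:  [hotel, alpha, foxtrot, hotel, delta, delta]
Final RIGHT: [hotel, delta, golf, foxtrot, delta, alpha]
i=0: L=hotel R=hotel -> agree -> hotel
i=1: L=alpha, R=delta=BASE -> take LEFT -> alpha
i=2: L=foxtrot=BASE, R=golf -> take RIGHT -> golf
i=3: BASE=echo L=hotel R=foxtrot all differ -> CONFLICT
i=4: L=delta R=delta -> agree -> delta
i=5: L=delta, R=alpha=BASE -> take LEFT -> delta
Conflict count: 1

Answer: 1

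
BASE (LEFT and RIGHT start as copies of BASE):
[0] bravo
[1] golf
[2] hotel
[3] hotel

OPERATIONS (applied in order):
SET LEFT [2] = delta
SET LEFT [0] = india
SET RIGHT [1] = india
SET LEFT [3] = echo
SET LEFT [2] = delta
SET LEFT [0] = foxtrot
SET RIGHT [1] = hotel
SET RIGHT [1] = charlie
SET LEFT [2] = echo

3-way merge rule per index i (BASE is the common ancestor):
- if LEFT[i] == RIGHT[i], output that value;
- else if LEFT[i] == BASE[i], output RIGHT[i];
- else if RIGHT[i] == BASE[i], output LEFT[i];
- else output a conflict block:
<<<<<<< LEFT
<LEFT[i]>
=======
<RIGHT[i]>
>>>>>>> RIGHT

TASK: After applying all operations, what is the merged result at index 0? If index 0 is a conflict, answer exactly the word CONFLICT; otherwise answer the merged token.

Answer: foxtrot

Derivation:
Final LEFT:  [foxtrot, golf, echo, echo]
Final RIGHT: [bravo, charlie, hotel, hotel]
i=0: L=foxtrot, R=bravo=BASE -> take LEFT -> foxtrot
i=1: L=golf=BASE, R=charlie -> take RIGHT -> charlie
i=2: L=echo, R=hotel=BASE -> take LEFT -> echo
i=3: L=echo, R=hotel=BASE -> take LEFT -> echo
Index 0 -> foxtrot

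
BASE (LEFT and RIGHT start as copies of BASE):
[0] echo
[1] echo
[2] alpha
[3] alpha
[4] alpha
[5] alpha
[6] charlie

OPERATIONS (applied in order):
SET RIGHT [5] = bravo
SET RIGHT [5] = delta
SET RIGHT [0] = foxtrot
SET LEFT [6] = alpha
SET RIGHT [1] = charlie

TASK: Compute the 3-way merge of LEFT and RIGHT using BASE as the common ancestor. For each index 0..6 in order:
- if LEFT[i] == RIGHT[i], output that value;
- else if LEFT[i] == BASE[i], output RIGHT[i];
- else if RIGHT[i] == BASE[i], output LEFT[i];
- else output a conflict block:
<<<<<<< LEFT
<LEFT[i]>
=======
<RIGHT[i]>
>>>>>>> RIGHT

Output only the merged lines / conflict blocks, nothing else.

Answer: foxtrot
charlie
alpha
alpha
alpha
delta
alpha

Derivation:
Final LEFT:  [echo, echo, alpha, alpha, alpha, alpha, alpha]
Final RIGHT: [foxtrot, charlie, alpha, alpha, alpha, delta, charlie]
i=0: L=echo=BASE, R=foxtrot -> take RIGHT -> foxtrot
i=1: L=echo=BASE, R=charlie -> take RIGHT -> charlie
i=2: L=alpha R=alpha -> agree -> alpha
i=3: L=alpha R=alpha -> agree -> alpha
i=4: L=alpha R=alpha -> agree -> alpha
i=5: L=alpha=BASE, R=delta -> take RIGHT -> delta
i=6: L=alpha, R=charlie=BASE -> take LEFT -> alpha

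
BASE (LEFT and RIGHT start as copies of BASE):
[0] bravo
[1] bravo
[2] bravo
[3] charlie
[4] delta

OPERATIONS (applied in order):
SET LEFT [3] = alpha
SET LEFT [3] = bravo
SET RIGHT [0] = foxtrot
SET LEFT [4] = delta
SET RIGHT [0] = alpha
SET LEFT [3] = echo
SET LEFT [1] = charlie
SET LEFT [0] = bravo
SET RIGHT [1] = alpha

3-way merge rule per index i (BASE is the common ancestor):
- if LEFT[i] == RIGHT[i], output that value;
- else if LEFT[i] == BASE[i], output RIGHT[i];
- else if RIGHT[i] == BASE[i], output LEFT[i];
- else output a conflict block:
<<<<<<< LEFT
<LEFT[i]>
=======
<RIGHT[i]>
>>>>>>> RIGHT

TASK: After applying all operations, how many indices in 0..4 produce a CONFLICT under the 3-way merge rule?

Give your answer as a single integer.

Answer: 1

Derivation:
Final LEFT:  [bravo, charlie, bravo, echo, delta]
Final RIGHT: [alpha, alpha, bravo, charlie, delta]
i=0: L=bravo=BASE, R=alpha -> take RIGHT -> alpha
i=1: BASE=bravo L=charlie R=alpha all differ -> CONFLICT
i=2: L=bravo R=bravo -> agree -> bravo
i=3: L=echo, R=charlie=BASE -> take LEFT -> echo
i=4: L=delta R=delta -> agree -> delta
Conflict count: 1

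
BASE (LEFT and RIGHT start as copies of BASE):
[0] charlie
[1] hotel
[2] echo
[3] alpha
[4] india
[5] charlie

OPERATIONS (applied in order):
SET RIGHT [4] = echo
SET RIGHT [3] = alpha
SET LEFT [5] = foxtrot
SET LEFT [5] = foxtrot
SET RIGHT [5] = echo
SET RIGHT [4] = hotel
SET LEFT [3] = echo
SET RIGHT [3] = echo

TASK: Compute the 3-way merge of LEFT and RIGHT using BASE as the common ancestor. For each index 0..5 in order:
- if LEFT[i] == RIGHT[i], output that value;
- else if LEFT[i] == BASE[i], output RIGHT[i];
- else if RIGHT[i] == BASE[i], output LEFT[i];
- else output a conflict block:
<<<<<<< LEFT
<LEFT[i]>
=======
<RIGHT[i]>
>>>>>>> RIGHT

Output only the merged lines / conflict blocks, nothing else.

Answer: charlie
hotel
echo
echo
hotel
<<<<<<< LEFT
foxtrot
=======
echo
>>>>>>> RIGHT

Derivation:
Final LEFT:  [charlie, hotel, echo, echo, india, foxtrot]
Final RIGHT: [charlie, hotel, echo, echo, hotel, echo]
i=0: L=charlie R=charlie -> agree -> charlie
i=1: L=hotel R=hotel -> agree -> hotel
i=2: L=echo R=echo -> agree -> echo
i=3: L=echo R=echo -> agree -> echo
i=4: L=india=BASE, R=hotel -> take RIGHT -> hotel
i=5: BASE=charlie L=foxtrot R=echo all differ -> CONFLICT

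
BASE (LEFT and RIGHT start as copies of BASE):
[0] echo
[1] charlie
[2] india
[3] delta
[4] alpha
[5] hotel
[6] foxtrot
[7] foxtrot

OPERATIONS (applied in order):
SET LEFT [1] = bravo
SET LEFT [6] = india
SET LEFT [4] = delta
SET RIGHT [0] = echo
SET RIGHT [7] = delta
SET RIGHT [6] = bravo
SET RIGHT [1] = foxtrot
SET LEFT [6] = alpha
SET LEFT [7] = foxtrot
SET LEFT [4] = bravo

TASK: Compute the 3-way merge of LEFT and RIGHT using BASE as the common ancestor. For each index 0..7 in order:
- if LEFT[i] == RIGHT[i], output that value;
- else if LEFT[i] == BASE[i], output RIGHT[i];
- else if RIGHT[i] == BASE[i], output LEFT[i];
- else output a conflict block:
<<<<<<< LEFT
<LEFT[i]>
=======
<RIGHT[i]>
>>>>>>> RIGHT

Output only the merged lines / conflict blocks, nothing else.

Answer: echo
<<<<<<< LEFT
bravo
=======
foxtrot
>>>>>>> RIGHT
india
delta
bravo
hotel
<<<<<<< LEFT
alpha
=======
bravo
>>>>>>> RIGHT
delta

Derivation:
Final LEFT:  [echo, bravo, india, delta, bravo, hotel, alpha, foxtrot]
Final RIGHT: [echo, foxtrot, india, delta, alpha, hotel, bravo, delta]
i=0: L=echo R=echo -> agree -> echo
i=1: BASE=charlie L=bravo R=foxtrot all differ -> CONFLICT
i=2: L=india R=india -> agree -> india
i=3: L=delta R=delta -> agree -> delta
i=4: L=bravo, R=alpha=BASE -> take LEFT -> bravo
i=5: L=hotel R=hotel -> agree -> hotel
i=6: BASE=foxtrot L=alpha R=bravo all differ -> CONFLICT
i=7: L=foxtrot=BASE, R=delta -> take RIGHT -> delta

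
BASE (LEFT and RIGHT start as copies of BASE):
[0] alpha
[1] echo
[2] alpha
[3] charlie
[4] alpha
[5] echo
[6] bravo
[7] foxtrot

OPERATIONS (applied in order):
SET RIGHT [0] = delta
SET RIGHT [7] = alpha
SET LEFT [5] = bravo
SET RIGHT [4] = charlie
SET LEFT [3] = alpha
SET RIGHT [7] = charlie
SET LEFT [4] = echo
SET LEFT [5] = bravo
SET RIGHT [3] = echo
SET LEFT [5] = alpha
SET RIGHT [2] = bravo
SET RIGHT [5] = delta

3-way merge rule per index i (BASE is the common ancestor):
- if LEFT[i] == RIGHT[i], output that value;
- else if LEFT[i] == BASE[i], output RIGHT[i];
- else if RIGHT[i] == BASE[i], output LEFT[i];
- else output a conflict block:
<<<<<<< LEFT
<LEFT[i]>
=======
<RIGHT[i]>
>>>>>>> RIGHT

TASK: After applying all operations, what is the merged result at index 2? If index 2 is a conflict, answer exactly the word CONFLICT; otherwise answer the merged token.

Answer: bravo

Derivation:
Final LEFT:  [alpha, echo, alpha, alpha, echo, alpha, bravo, foxtrot]
Final RIGHT: [delta, echo, bravo, echo, charlie, delta, bravo, charlie]
i=0: L=alpha=BASE, R=delta -> take RIGHT -> delta
i=1: L=echo R=echo -> agree -> echo
i=2: L=alpha=BASE, R=bravo -> take RIGHT -> bravo
i=3: BASE=charlie L=alpha R=echo all differ -> CONFLICT
i=4: BASE=alpha L=echo R=charlie all differ -> CONFLICT
i=5: BASE=echo L=alpha R=delta all differ -> CONFLICT
i=6: L=bravo R=bravo -> agree -> bravo
i=7: L=foxtrot=BASE, R=charlie -> take RIGHT -> charlie
Index 2 -> bravo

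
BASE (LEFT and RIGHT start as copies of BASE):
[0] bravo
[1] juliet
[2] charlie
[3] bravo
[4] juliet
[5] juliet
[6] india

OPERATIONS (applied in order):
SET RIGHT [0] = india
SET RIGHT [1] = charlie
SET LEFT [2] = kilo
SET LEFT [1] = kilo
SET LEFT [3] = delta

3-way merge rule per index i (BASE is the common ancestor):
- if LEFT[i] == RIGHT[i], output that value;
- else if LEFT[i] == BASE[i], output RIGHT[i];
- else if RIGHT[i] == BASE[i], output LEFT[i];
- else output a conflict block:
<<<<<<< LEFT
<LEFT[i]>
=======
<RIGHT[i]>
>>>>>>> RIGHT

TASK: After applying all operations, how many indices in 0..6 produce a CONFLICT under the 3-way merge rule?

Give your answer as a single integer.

Answer: 1

Derivation:
Final LEFT:  [bravo, kilo, kilo, delta, juliet, juliet, india]
Final RIGHT: [india, charlie, charlie, bravo, juliet, juliet, india]
i=0: L=bravo=BASE, R=india -> take RIGHT -> india
i=1: BASE=juliet L=kilo R=charlie all differ -> CONFLICT
i=2: L=kilo, R=charlie=BASE -> take LEFT -> kilo
i=3: L=delta, R=bravo=BASE -> take LEFT -> delta
i=4: L=juliet R=juliet -> agree -> juliet
i=5: L=juliet R=juliet -> agree -> juliet
i=6: L=india R=india -> agree -> india
Conflict count: 1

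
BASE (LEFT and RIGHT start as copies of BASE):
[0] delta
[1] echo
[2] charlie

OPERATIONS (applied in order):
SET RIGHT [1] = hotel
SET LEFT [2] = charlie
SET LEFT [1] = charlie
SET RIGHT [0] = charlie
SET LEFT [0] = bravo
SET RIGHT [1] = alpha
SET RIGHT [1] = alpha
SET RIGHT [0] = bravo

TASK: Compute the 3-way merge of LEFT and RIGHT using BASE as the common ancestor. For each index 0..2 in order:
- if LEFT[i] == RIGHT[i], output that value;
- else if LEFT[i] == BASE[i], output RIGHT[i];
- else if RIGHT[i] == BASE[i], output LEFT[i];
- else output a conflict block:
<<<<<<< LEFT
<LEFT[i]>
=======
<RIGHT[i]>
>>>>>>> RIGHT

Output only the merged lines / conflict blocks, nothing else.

Final LEFT:  [bravo, charlie, charlie]
Final RIGHT: [bravo, alpha, charlie]
i=0: L=bravo R=bravo -> agree -> bravo
i=1: BASE=echo L=charlie R=alpha all differ -> CONFLICT
i=2: L=charlie R=charlie -> agree -> charlie

Answer: bravo
<<<<<<< LEFT
charlie
=======
alpha
>>>>>>> RIGHT
charlie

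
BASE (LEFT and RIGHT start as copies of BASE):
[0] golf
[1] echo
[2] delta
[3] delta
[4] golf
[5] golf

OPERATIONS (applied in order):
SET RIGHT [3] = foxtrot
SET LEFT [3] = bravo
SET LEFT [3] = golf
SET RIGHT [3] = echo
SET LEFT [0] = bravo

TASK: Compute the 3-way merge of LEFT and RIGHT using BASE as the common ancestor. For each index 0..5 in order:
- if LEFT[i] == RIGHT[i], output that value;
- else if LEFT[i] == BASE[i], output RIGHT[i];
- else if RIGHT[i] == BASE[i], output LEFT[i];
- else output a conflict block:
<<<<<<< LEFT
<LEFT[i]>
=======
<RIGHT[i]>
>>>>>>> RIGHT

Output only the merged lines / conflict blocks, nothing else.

Answer: bravo
echo
delta
<<<<<<< LEFT
golf
=======
echo
>>>>>>> RIGHT
golf
golf

Derivation:
Final LEFT:  [bravo, echo, delta, golf, golf, golf]
Final RIGHT: [golf, echo, delta, echo, golf, golf]
i=0: L=bravo, R=golf=BASE -> take LEFT -> bravo
i=1: L=echo R=echo -> agree -> echo
i=2: L=delta R=delta -> agree -> delta
i=3: BASE=delta L=golf R=echo all differ -> CONFLICT
i=4: L=golf R=golf -> agree -> golf
i=5: L=golf R=golf -> agree -> golf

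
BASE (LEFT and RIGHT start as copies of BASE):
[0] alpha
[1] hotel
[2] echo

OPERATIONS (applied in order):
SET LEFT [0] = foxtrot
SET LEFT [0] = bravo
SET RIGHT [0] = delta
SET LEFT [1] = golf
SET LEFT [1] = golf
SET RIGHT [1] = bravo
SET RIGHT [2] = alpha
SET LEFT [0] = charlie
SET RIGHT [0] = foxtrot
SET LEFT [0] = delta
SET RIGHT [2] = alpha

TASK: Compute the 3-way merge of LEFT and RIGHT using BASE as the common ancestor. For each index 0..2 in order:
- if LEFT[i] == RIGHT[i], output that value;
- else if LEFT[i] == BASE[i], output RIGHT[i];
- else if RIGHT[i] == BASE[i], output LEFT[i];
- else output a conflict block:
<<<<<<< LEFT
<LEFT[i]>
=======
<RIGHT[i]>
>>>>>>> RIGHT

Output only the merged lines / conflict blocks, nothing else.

Final LEFT:  [delta, golf, echo]
Final RIGHT: [foxtrot, bravo, alpha]
i=0: BASE=alpha L=delta R=foxtrot all differ -> CONFLICT
i=1: BASE=hotel L=golf R=bravo all differ -> CONFLICT
i=2: L=echo=BASE, R=alpha -> take RIGHT -> alpha

Answer: <<<<<<< LEFT
delta
=======
foxtrot
>>>>>>> RIGHT
<<<<<<< LEFT
golf
=======
bravo
>>>>>>> RIGHT
alpha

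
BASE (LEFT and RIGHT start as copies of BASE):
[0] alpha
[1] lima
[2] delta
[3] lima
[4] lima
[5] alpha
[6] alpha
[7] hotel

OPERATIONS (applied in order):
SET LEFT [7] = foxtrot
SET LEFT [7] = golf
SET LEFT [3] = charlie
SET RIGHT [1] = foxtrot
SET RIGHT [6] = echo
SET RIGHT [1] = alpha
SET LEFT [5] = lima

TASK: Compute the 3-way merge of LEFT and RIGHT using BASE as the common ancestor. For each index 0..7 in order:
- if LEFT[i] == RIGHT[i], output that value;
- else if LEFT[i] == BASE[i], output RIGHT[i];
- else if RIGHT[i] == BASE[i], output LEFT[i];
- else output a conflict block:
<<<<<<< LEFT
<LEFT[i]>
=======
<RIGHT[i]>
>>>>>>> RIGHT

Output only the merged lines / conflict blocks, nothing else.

Answer: alpha
alpha
delta
charlie
lima
lima
echo
golf

Derivation:
Final LEFT:  [alpha, lima, delta, charlie, lima, lima, alpha, golf]
Final RIGHT: [alpha, alpha, delta, lima, lima, alpha, echo, hotel]
i=0: L=alpha R=alpha -> agree -> alpha
i=1: L=lima=BASE, R=alpha -> take RIGHT -> alpha
i=2: L=delta R=delta -> agree -> delta
i=3: L=charlie, R=lima=BASE -> take LEFT -> charlie
i=4: L=lima R=lima -> agree -> lima
i=5: L=lima, R=alpha=BASE -> take LEFT -> lima
i=6: L=alpha=BASE, R=echo -> take RIGHT -> echo
i=7: L=golf, R=hotel=BASE -> take LEFT -> golf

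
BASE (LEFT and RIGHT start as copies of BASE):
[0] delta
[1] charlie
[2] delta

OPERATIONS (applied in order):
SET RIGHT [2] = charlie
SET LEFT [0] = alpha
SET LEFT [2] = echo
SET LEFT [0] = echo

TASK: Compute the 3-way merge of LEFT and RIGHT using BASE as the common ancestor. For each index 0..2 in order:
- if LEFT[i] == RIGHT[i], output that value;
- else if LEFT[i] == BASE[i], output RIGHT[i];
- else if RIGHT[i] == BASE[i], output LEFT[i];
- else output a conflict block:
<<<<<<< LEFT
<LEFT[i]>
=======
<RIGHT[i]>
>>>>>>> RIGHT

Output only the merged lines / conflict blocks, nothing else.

Final LEFT:  [echo, charlie, echo]
Final RIGHT: [delta, charlie, charlie]
i=0: L=echo, R=delta=BASE -> take LEFT -> echo
i=1: L=charlie R=charlie -> agree -> charlie
i=2: BASE=delta L=echo R=charlie all differ -> CONFLICT

Answer: echo
charlie
<<<<<<< LEFT
echo
=======
charlie
>>>>>>> RIGHT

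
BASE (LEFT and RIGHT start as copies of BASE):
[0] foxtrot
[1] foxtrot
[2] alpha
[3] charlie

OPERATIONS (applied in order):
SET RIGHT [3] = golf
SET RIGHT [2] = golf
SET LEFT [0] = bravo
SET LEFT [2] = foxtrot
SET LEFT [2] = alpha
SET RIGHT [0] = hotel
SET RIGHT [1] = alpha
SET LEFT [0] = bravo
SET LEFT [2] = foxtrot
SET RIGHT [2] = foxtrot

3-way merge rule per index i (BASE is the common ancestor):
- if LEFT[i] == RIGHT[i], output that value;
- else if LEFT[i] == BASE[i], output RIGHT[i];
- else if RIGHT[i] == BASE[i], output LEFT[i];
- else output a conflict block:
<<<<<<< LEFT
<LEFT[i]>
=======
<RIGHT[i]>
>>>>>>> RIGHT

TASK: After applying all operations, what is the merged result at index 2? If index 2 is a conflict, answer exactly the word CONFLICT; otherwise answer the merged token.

Answer: foxtrot

Derivation:
Final LEFT:  [bravo, foxtrot, foxtrot, charlie]
Final RIGHT: [hotel, alpha, foxtrot, golf]
i=0: BASE=foxtrot L=bravo R=hotel all differ -> CONFLICT
i=1: L=foxtrot=BASE, R=alpha -> take RIGHT -> alpha
i=2: L=foxtrot R=foxtrot -> agree -> foxtrot
i=3: L=charlie=BASE, R=golf -> take RIGHT -> golf
Index 2 -> foxtrot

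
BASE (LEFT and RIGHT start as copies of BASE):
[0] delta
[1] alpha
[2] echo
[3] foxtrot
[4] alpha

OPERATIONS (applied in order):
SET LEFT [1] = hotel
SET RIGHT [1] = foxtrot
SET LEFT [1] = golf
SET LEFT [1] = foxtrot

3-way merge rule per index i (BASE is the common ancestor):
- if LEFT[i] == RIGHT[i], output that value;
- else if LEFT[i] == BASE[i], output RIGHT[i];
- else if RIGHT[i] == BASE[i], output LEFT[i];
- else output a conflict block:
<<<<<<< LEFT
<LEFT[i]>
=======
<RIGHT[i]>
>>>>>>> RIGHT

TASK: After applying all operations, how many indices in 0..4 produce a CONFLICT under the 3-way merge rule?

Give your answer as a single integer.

Final LEFT:  [delta, foxtrot, echo, foxtrot, alpha]
Final RIGHT: [delta, foxtrot, echo, foxtrot, alpha]
i=0: L=delta R=delta -> agree -> delta
i=1: L=foxtrot R=foxtrot -> agree -> foxtrot
i=2: L=echo R=echo -> agree -> echo
i=3: L=foxtrot R=foxtrot -> agree -> foxtrot
i=4: L=alpha R=alpha -> agree -> alpha
Conflict count: 0

Answer: 0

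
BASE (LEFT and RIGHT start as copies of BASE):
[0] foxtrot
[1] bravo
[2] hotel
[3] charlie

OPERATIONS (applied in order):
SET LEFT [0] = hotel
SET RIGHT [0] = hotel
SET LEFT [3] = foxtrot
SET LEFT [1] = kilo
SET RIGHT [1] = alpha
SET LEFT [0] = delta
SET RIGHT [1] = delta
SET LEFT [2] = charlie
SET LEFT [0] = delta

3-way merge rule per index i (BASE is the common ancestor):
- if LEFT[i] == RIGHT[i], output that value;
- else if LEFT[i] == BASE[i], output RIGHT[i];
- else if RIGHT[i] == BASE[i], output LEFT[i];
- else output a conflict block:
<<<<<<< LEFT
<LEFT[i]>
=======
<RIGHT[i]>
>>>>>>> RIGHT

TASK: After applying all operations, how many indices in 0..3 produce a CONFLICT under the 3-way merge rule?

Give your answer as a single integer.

Final LEFT:  [delta, kilo, charlie, foxtrot]
Final RIGHT: [hotel, delta, hotel, charlie]
i=0: BASE=foxtrot L=delta R=hotel all differ -> CONFLICT
i=1: BASE=bravo L=kilo R=delta all differ -> CONFLICT
i=2: L=charlie, R=hotel=BASE -> take LEFT -> charlie
i=3: L=foxtrot, R=charlie=BASE -> take LEFT -> foxtrot
Conflict count: 2

Answer: 2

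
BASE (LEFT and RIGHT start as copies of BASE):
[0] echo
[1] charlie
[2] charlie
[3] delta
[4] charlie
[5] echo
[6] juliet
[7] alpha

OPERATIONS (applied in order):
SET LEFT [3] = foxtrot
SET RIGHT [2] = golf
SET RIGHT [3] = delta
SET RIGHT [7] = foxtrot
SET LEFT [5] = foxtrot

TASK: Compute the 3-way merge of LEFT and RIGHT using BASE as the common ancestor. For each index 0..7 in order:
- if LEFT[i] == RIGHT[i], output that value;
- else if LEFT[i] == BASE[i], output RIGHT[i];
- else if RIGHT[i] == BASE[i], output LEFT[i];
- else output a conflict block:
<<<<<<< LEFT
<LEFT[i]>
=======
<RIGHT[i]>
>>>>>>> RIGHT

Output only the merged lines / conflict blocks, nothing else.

Final LEFT:  [echo, charlie, charlie, foxtrot, charlie, foxtrot, juliet, alpha]
Final RIGHT: [echo, charlie, golf, delta, charlie, echo, juliet, foxtrot]
i=0: L=echo R=echo -> agree -> echo
i=1: L=charlie R=charlie -> agree -> charlie
i=2: L=charlie=BASE, R=golf -> take RIGHT -> golf
i=3: L=foxtrot, R=delta=BASE -> take LEFT -> foxtrot
i=4: L=charlie R=charlie -> agree -> charlie
i=5: L=foxtrot, R=echo=BASE -> take LEFT -> foxtrot
i=6: L=juliet R=juliet -> agree -> juliet
i=7: L=alpha=BASE, R=foxtrot -> take RIGHT -> foxtrot

Answer: echo
charlie
golf
foxtrot
charlie
foxtrot
juliet
foxtrot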